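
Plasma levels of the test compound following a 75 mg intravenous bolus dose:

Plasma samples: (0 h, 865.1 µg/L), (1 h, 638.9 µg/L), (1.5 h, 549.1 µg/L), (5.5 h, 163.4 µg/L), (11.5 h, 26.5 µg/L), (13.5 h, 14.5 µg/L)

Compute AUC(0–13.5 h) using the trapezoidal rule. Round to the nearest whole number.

AUC = 3085 µg/L·h

Trapezoidal AUC_0→13.5:
  [0→1]: (865.1+638.9)/2 × 1 = 752.0
  [1→1.5]: (638.9+549.1)/2 × 0.5 = 297.0
  [1.5→5.5]: (549.1+163.4)/2 × 4 = 1425.0
  [5.5→11.5]: (163.4+26.5)/2 × 6 = 569.7
  [11.5→13.5]: (26.5+14.5)/2 × 2 = 41.0
  Sum = 3084.7 µg/L·h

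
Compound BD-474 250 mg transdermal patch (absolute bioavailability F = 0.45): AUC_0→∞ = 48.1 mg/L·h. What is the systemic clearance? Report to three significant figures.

CL = F × Dose / AUC_0→∞
   = 0.45 × 250 / 48.1 = 2.33888 L/h

CL = 2.34 L/h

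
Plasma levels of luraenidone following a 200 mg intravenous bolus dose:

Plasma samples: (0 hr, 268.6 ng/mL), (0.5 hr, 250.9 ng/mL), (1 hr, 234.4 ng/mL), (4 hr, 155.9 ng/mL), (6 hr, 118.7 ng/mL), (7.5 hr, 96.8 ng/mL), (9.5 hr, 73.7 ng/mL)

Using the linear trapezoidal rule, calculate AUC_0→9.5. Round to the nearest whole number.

AUC = 1443 ng/mL·hr

Trapezoidal AUC_0→9.5:
  [0→0.5]: (268.6+250.9)/2 × 0.5 = 129.875
  [0.5→1]: (250.9+234.4)/2 × 0.5 = 121.325
  [1→4]: (234.4+155.9)/2 × 3 = 585.45
  [4→6]: (155.9+118.7)/2 × 2 = 274.6
  [6→7.5]: (118.7+96.8)/2 × 1.5 = 161.625
  [7.5→9.5]: (96.8+73.7)/2 × 2 = 170.5
  Sum = 1443.375 ng/mL·hr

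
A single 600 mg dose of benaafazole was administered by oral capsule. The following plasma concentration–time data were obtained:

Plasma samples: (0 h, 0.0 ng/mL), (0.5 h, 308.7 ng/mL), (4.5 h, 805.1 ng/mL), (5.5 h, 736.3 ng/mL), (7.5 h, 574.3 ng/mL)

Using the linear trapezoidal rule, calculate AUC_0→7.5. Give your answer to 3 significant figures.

Trapezoidal AUC_0→7.5:
  [0→0.5]: (0.0+308.7)/2 × 0.5 = 77.175
  [0.5→4.5]: (308.7+805.1)/2 × 4 = 2227.6
  [4.5→5.5]: (805.1+736.3)/2 × 1 = 770.7
  [5.5→7.5]: (736.3+574.3)/2 × 2 = 1310.6
  Sum = 4386.075 ng/mL·h

AUC = 4390 ng/mL·h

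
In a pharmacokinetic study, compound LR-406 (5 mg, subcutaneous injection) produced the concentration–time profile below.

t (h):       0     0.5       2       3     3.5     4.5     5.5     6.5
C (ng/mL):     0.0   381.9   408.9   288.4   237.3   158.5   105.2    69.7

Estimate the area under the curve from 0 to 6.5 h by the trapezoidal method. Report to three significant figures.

Trapezoidal AUC_0→6.5:
  [0→0.5]: (0.0+381.9)/2 × 0.5 = 95.475
  [0.5→2]: (381.9+408.9)/2 × 1.5 = 593.1
  [2→3]: (408.9+288.4)/2 × 1 = 348.65
  [3→3.5]: (288.4+237.3)/2 × 0.5 = 131.425
  [3.5→4.5]: (237.3+158.5)/2 × 1 = 197.9
  [4.5→5.5]: (158.5+105.2)/2 × 1 = 131.85
  [5.5→6.5]: (105.2+69.7)/2 × 1 = 87.45
  Sum = 1585.85 ng/mL·h

AUC = 1590 ng/mL·h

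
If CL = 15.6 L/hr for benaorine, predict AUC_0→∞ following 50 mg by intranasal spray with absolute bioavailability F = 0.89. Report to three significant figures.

AUC = 2.85 mg/L·hr

AUC_0→∞ = F × Dose / CL
        = 0.89 × 50 / 15.6 = 2.85256 mg/L·hr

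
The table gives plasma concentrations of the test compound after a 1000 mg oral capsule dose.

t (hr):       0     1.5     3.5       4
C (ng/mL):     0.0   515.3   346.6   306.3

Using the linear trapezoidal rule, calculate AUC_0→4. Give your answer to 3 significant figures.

Trapezoidal AUC_0→4:
  [0→1.5]: (0.0+515.3)/2 × 1.5 = 386.475
  [1.5→3.5]: (515.3+346.6)/2 × 2 = 861.9
  [3.5→4]: (346.6+306.3)/2 × 0.5 = 163.225
  Sum = 1411.6 ng/mL·hr

AUC = 1410 ng/mL·hr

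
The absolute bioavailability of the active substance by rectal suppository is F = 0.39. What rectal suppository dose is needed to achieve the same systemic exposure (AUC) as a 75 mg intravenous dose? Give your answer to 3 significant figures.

For equal systemic exposure: F × D_ev = D_iv
D_ev = D_iv / F = 75 / 0.39 = 192.308 mg

D_rectal = 192 mg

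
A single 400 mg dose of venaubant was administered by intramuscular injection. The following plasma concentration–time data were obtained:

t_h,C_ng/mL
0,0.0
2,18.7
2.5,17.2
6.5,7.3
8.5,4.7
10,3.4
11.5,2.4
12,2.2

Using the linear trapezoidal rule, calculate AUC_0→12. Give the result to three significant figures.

Trapezoidal AUC_0→12:
  [0→2]: (0.0+18.7)/2 × 2 = 18.7
  [2→2.5]: (18.7+17.2)/2 × 0.5 = 8.975
  [2.5→6.5]: (17.2+7.3)/2 × 4 = 49.0
  [6.5→8.5]: (7.3+4.7)/2 × 2 = 12.0
  [8.5→10]: (4.7+3.4)/2 × 1.5 = 6.075
  [10→11.5]: (3.4+2.4)/2 × 1.5 = 4.35
  [11.5→12]: (2.4+2.2)/2 × 0.5 = 1.15
  Sum = 100.25 ng/mL·h

AUC = 100 ng/mL·h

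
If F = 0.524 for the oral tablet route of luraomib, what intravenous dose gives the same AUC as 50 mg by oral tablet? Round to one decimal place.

Systemic exposure from an extravascular dose = F × D_ev, so the equivalent IV dose is F × D_ev.
D_iv = F × D_ev = 0.524 × 50 = 26.2 mg

D_iv = 26.2 mg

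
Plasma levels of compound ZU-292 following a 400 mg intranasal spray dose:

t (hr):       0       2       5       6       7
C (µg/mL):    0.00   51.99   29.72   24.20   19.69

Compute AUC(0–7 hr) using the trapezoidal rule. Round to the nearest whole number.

AUC = 223 µg/mL·hr

Trapezoidal AUC_0→7:
  [0→2]: (0.00+51.99)/2 × 2 = 51.99
  [2→5]: (51.99+29.72)/2 × 3 = 122.565
  [5→6]: (29.72+24.20)/2 × 1 = 26.96
  [6→7]: (24.20+19.69)/2 × 1 = 21.945
  Sum = 223.46 µg/mL·hr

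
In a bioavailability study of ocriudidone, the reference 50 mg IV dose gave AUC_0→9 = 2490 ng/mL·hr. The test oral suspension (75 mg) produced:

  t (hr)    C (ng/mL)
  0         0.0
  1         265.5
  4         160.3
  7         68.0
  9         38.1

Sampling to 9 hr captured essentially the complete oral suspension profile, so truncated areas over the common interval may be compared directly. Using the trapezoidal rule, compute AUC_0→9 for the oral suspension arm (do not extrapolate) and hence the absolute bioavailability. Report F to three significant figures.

Trapezoidal AUC_0→9 (oral suspension):
  [0→1]: (0.0+265.5)/2 × 1 = 132.75
  [1→4]: (265.5+160.3)/2 × 3 = 638.7
  [4→7]: (160.3+68.0)/2 × 3 = 342.45
  [7→9]: (68.0+38.1)/2 × 2 = 106.1
  Sum = 1220.0 ng/mL·hr
F = (AUC_ev/D_ev)/(AUC_iv/D_iv) = (1220.0/75)/(2490/50) = 16.2667/49.8 = 0.3266

F = 0.327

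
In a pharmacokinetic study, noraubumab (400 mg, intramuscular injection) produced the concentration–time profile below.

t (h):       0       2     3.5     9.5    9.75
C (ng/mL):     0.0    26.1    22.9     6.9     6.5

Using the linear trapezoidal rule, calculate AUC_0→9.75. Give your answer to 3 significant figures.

AUC = 154 ng/mL·h

Trapezoidal AUC_0→9.75:
  [0→2]: (0.0+26.1)/2 × 2 = 26.1
  [2→3.5]: (26.1+22.9)/2 × 1.5 = 36.75
  [3.5→9.5]: (22.9+6.9)/2 × 6 = 89.4
  [9.5→9.75]: (6.9+6.5)/2 × 0.25 = 1.675
  Sum = 153.925 ng/mL·h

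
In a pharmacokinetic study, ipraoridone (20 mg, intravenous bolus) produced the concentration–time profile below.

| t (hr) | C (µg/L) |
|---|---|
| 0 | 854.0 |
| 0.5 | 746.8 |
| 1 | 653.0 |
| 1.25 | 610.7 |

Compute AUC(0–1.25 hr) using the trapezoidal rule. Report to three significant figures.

AUC = 908 µg/L·hr

Trapezoidal AUC_0→1.25:
  [0→0.5]: (854.0+746.8)/2 × 0.5 = 400.2
  [0.5→1]: (746.8+653.0)/2 × 0.5 = 349.95
  [1→1.25]: (653.0+610.7)/2 × 0.25 = 157.9625
  Sum = 908.1125 µg/L·hr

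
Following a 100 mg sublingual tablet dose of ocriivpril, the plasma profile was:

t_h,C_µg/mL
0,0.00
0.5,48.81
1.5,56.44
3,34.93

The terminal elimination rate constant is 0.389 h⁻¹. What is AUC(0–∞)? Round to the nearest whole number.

Trapezoidal AUC_0→3:
  [0→0.5]: (0.00+48.81)/2 × 0.5 = 12.2025
  [0.5→1.5]: (48.81+56.44)/2 × 1 = 52.625
  [1.5→3]: (56.44+34.93)/2 × 1.5 = 68.5275
  Sum = 133.355 µg/mL·h
Extrapolated tail: C_last / k_e = 34.93 / 0.389 = 89.794
AUC_0→∞ = 133.355 + 89.794 = 223.149 µg/mL·h

AUC = 223 µg/mL·h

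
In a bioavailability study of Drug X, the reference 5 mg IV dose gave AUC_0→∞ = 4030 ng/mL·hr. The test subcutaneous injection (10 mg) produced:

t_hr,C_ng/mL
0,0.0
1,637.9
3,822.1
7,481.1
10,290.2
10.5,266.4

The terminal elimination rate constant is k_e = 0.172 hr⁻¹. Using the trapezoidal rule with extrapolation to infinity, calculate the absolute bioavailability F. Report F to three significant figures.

Trapezoidal AUC_0→10.5 (subcutaneous injection):
  [0→1]: (0.0+637.9)/2 × 1 = 318.95
  [1→3]: (637.9+822.1)/2 × 2 = 1460.0
  [3→7]: (822.1+481.1)/2 × 4 = 2606.4
  [7→10]: (481.1+290.2)/2 × 3 = 1156.95
  [10→10.5]: (290.2+266.4)/2 × 0.5 = 139.15
  Sum = 5681.45 ng/mL·hr
Tail: C_last/k_e = 266.4/0.172 = 1548.837
AUC_0→∞ (subcutaneous injection) = 5681.45 + 1548.837 = 7230.287 ng/mL·hr
F = (AUC_ev/D_ev)/(AUC_iv/D_iv) = (7230.287/10)/(4030/5) = 723.0287/806 = 0.8971

F = 0.897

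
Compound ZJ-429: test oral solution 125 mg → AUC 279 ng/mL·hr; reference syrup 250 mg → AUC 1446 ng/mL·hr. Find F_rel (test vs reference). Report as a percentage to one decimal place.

F_rel = (AUC_test/D_test) / (AUC_ref/D_ref)
      = (279/125) / (1446/250)
      = 2.232 / 5.784 = 0.3859 = 38.59%

F_rel = 38.6%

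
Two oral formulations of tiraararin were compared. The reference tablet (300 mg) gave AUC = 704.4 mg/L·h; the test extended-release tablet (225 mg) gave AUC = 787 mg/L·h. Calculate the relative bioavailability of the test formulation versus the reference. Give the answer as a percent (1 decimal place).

F_rel = (AUC_test/D_test) / (AUC_ref/D_ref)
      = (787/225) / (704.4/300)
      = 3.49778 / 2.348 = 1.4897 = 148.97%

F_rel = 149.0%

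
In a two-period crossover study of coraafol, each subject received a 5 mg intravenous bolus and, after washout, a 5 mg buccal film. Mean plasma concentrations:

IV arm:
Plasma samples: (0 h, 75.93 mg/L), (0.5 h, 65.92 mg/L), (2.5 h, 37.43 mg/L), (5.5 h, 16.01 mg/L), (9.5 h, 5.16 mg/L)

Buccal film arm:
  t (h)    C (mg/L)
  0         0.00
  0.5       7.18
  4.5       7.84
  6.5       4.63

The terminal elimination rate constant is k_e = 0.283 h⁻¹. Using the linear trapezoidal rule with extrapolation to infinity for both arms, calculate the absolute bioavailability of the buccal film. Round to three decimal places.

Trapezoidal AUC_0→9.5 (IV):
  [0→0.5]: (75.93+65.92)/2 × 0.5 = 35.4625
  [0.5→2.5]: (65.92+37.43)/2 × 2 = 103.35
  [2.5→5.5]: (37.43+16.01)/2 × 3 = 80.16
  [5.5→9.5]: (16.01+5.16)/2 × 4 = 42.34
  Sum = 261.3125 mg/L·h
IV tail: 5.16/0.283 = 18.233; AUC_iv,0→∞ = 261.3125 + 18.233 = 279.5455 mg/L·h
Trapezoidal AUC_0→6.5 (buccal film):
  [0→0.5]: (0.00+7.18)/2 × 0.5 = 1.795
  [0.5→4.5]: (7.18+7.84)/2 × 4 = 30.04
  [4.5→6.5]: (7.84+4.63)/2 × 2 = 12.47
  Sum = 44.305 mg/L·h
buccal film tail: 4.63/0.283 = 16.360; AUC_ev,0→∞ = 44.305 + 16.360 = 60.665 mg/L·h
F = (AUC_ev/D_ev)/(AUC_iv/D_iv) = (60.665/5)/(279.5455/5) = 12.133/55.9091 = 0.2170

F = 0.217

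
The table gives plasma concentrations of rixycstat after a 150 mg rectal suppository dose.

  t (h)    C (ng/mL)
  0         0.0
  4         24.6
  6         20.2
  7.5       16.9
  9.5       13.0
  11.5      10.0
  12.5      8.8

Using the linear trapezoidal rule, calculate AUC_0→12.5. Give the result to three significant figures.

Trapezoidal AUC_0→12.5:
  [0→4]: (0.0+24.6)/2 × 4 = 49.2
  [4→6]: (24.6+20.2)/2 × 2 = 44.8
  [6→7.5]: (20.2+16.9)/2 × 1.5 = 27.825
  [7.5→9.5]: (16.9+13.0)/2 × 2 = 29.9
  [9.5→11.5]: (13.0+10.0)/2 × 2 = 23.0
  [11.5→12.5]: (10.0+8.8)/2 × 1 = 9.4
  Sum = 184.125 ng/mL·h

AUC = 184 ng/mL·h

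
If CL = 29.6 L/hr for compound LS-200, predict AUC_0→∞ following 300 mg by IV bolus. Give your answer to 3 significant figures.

AUC_0→∞ = Dose_iv / CL
        = 300 / 29.6 = 10.1351 mg/L·hr

AUC = 10.1 mg/L·hr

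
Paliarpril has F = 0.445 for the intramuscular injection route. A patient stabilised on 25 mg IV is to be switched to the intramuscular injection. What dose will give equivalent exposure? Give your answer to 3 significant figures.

D_intramuscular = 56.2 mg

For equal systemic exposure: F × D_ev = D_iv
D_ev = D_iv / F = 25 / 0.445 = 56.1798 mg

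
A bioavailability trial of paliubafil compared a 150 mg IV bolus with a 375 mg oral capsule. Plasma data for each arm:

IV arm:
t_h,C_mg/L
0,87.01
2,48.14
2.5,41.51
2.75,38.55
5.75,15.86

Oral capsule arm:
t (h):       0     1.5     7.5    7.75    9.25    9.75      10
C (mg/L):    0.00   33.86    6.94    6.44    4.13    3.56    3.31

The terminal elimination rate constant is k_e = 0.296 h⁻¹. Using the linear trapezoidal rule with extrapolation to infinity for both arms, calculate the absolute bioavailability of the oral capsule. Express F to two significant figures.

F = 0.23

Trapezoidal AUC_0→5.75 (IV):
  [0→2]: (87.01+48.14)/2 × 2 = 135.15
  [2→2.5]: (48.14+41.51)/2 × 0.5 = 22.4125
  [2.5→2.75]: (41.51+38.55)/2 × 0.25 = 10.0075
  [2.75→5.75]: (38.55+15.86)/2 × 3 = 81.615
  Sum = 249.185 mg/L·h
IV tail: 15.86/0.296 = 53.581; AUC_iv,0→∞ = 249.185 + 53.581 = 302.766 mg/L·h
Trapezoidal AUC_0→10 (oral capsule):
  [0→1.5]: (0.00+33.86)/2 × 1.5 = 25.395
  [1.5→7.5]: (33.86+6.94)/2 × 6 = 122.4
  [7.5→7.75]: (6.94+6.44)/2 × 0.25 = 1.6725
  [7.75→9.25]: (6.44+4.13)/2 × 1.5 = 7.9275
  [9.25→9.75]: (4.13+3.56)/2 × 0.5 = 1.9225
  [9.75→10]: (3.56+3.31)/2 × 0.25 = 0.85875
  Sum = 160.17625 mg/L·h
oral capsule tail: 3.31/0.296 = 11.182; AUC_ev,0→∞ = 160.17625 + 11.182 = 171.35825 mg/L·h
F = (AUC_ev/D_ev)/(AUC_iv/D_iv) = (171.35825/375)/(302.766/150) = 0.456955/2.01844 = 0.2264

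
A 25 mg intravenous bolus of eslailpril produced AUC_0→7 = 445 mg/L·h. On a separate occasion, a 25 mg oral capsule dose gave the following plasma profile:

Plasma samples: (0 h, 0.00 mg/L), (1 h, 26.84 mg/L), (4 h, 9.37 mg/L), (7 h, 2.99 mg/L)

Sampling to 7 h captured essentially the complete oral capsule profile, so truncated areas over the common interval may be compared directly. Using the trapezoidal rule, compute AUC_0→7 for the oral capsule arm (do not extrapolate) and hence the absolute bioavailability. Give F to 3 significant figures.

F = 0.194

Trapezoidal AUC_0→7 (oral capsule):
  [0→1]: (0.00+26.84)/2 × 1 = 13.42
  [1→4]: (26.84+9.37)/2 × 3 = 54.315
  [4→7]: (9.37+2.99)/2 × 3 = 18.54
  Sum = 86.275 mg/L·h
F = (AUC_ev/D_ev)/(AUC_iv/D_iv) = (86.275/25)/(445/25) = 3.451/17.8 = 0.1939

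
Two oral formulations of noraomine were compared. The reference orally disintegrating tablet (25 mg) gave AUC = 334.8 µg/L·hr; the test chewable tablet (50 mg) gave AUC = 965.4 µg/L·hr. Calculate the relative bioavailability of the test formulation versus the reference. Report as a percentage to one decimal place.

F_rel = (AUC_test/D_test) / (AUC_ref/D_ref)
      = (965.4/50) / (334.8/25)
      = 19.308 / 13.392 = 1.4418 = 144.18%

F_rel = 144.2%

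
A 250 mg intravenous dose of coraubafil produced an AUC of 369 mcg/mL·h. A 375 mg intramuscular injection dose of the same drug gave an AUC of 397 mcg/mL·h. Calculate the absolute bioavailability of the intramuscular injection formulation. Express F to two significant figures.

F = (AUC_ev / D_ev) / (AUC_iv / D_iv)
  = (397/375) / (369/250)
  = 1.05867 / 1.476 = 0.7173

F = 0.72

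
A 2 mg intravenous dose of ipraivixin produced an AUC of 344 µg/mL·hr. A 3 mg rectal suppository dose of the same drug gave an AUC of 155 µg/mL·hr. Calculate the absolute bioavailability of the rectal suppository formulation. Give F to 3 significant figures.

F = 0.300

F = (AUC_ev / D_ev) / (AUC_iv / D_iv)
  = (155/3) / (344/2)
  = 51.6667 / 172 = 0.3004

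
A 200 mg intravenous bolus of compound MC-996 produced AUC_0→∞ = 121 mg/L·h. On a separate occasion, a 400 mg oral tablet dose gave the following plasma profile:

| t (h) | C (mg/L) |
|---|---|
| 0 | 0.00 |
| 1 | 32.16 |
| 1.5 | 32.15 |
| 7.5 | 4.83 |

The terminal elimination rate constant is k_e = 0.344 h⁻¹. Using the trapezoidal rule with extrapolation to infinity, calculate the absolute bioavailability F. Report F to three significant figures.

F = 0.649

Trapezoidal AUC_0→7.5 (oral tablet):
  [0→1]: (0.00+32.16)/2 × 1 = 16.08
  [1→1.5]: (32.16+32.15)/2 × 0.5 = 16.0775
  [1.5→7.5]: (32.15+4.83)/2 × 6 = 110.94
  Sum = 143.0975 mg/L·h
Tail: C_last/k_e = 4.83/0.344 = 14.041
AUC_0→∞ (oral tablet) = 143.0975 + 14.041 = 157.1385 mg/L·h
F = (AUC_ev/D_ev)/(AUC_iv/D_iv) = (157.1385/400)/(121/200) = 0.39284625/0.605 = 0.6493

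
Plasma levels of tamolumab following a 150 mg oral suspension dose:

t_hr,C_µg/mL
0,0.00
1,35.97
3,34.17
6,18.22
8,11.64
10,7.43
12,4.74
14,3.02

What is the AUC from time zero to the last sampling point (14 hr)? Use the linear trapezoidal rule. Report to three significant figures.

AUC = 236 µg/mL·hr

Trapezoidal AUC_0→14:
  [0→1]: (0.00+35.97)/2 × 1 = 17.985
  [1→3]: (35.97+34.17)/2 × 2 = 70.14
  [3→6]: (34.17+18.22)/2 × 3 = 78.585
  [6→8]: (18.22+11.64)/2 × 2 = 29.86
  [8→10]: (11.64+7.43)/2 × 2 = 19.07
  [10→12]: (7.43+4.74)/2 × 2 = 12.17
  [12→14]: (4.74+3.02)/2 × 2 = 7.76
  Sum = 235.57 µg/mL·hr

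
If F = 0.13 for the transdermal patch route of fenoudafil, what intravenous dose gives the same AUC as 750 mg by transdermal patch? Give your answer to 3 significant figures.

Systemic exposure from an extravascular dose = F × D_ev, so the equivalent IV dose is F × D_ev.
D_iv = F × D_ev = 0.13 × 750 = 97.5 mg

D_iv = 97.5 mg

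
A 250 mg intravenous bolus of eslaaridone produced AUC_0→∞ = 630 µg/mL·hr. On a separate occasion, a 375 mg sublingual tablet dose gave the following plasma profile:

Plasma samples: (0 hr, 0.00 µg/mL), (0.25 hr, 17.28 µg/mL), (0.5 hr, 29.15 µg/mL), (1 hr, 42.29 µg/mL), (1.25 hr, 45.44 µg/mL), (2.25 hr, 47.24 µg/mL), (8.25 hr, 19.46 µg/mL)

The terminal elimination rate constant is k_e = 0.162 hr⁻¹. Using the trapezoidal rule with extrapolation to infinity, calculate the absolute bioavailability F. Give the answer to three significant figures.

Trapezoidal AUC_0→8.25 (sublingual tablet):
  [0→0.25]: (0.00+17.28)/2 × 0.25 = 2.16
  [0.25→0.5]: (17.28+29.15)/2 × 0.25 = 5.80375
  [0.5→1]: (29.15+42.29)/2 × 0.5 = 17.86
  [1→1.25]: (42.29+45.44)/2 × 0.25 = 10.96625
  [1.25→2.25]: (45.44+47.24)/2 × 1 = 46.34
  [2.25→8.25]: (47.24+19.46)/2 × 6 = 200.1
  Sum = 283.23 µg/mL·hr
Tail: C_last/k_e = 19.46/0.162 = 120.123
AUC_0→∞ (sublingual tablet) = 283.23 + 120.123 = 403.353 µg/mL·hr
F = (AUC_ev/D_ev)/(AUC_iv/D_iv) = (403.353/375)/(630/250) = 1.075608/2.52 = 0.4268

F = 0.427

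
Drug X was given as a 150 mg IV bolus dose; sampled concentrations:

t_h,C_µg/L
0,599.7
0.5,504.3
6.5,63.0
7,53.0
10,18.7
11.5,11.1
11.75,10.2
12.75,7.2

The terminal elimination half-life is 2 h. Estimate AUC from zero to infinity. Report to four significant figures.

AUC = 2169 µg/L·h

Trapezoidal AUC_0→12.75:
  [0→0.5]: (599.7+504.3)/2 × 0.5 = 276.0
  [0.5→6.5]: (504.3+63.0)/2 × 6 = 1701.9
  [6.5→7]: (63.0+53.0)/2 × 0.5 = 29.0
  [7→10]: (53.0+18.7)/2 × 3 = 107.55
  [10→11.5]: (18.7+11.1)/2 × 1.5 = 22.35
  [11.5→11.75]: (11.1+10.2)/2 × 0.25 = 2.6625
  [11.75→12.75]: (10.2+7.2)/2 × 1 = 8.7
  Sum = 2148.1625 µg/L·h
k_e = ln2 / t½ = 0.693147 / 2 = 0.3466 h^-1
Extrapolated tail: C_last / k_e = 7.2 / 0.3466 = 20.773
AUC_0→∞ = 2148.1625 + 20.773 = 2168.9355 µg/L·h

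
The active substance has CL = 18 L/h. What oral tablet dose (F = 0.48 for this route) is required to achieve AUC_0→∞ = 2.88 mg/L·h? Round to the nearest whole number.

Dose = CL × AUC_0→∞ / F
     = 18 × 2.88 / 0.48 = 108 mg

Dose = 108 mg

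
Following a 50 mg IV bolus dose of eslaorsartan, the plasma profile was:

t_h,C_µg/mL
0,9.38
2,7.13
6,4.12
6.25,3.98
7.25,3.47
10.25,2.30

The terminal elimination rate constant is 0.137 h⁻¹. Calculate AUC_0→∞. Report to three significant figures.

Trapezoidal AUC_0→10.25:
  [0→2]: (9.38+7.13)/2 × 2 = 16.51
  [2→6]: (7.13+4.12)/2 × 4 = 22.5
  [6→6.25]: (4.12+3.98)/2 × 0.25 = 1.0125
  [6.25→7.25]: (3.98+3.47)/2 × 1 = 3.725
  [7.25→10.25]: (3.47+2.30)/2 × 3 = 8.655
  Sum = 52.4025 µg/mL·h
Extrapolated tail: C_last / k_e = 2.30 / 0.137 = 16.788
AUC_0→∞ = 52.4025 + 16.788 = 69.1905 µg/mL·h

AUC = 69.2 µg/mL·h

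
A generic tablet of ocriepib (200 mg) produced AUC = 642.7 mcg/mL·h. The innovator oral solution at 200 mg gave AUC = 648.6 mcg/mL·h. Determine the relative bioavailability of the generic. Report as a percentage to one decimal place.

F_rel = 99.1%

F_rel = (AUC_test/D_test) / (AUC_ref/D_ref)
      = (642.7/200) / (648.6/200)
      = 3.2135 / 3.243 = 0.9909 = 99.09%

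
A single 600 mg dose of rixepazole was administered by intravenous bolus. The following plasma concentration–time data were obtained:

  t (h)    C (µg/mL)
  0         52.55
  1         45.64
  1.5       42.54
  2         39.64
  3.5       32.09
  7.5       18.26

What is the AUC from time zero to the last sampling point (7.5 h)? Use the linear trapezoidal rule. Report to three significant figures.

Trapezoidal AUC_0→7.5:
  [0→1]: (52.55+45.64)/2 × 1 = 49.095
  [1→1.5]: (45.64+42.54)/2 × 0.5 = 22.045
  [1.5→2]: (42.54+39.64)/2 × 0.5 = 20.545
  [2→3.5]: (39.64+32.09)/2 × 1.5 = 53.7975
  [3.5→7.5]: (32.09+18.26)/2 × 4 = 100.7
  Sum = 246.1825 µg/mL·h

AUC = 246 µg/mL·h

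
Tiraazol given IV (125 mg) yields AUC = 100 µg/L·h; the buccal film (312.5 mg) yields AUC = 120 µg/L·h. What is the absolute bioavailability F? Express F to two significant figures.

F = 0.48

F = (AUC_ev / D_ev) / (AUC_iv / D_iv)
  = (120/312.5) / (100/125)
  = 0.384 / 0.8 = 0.4800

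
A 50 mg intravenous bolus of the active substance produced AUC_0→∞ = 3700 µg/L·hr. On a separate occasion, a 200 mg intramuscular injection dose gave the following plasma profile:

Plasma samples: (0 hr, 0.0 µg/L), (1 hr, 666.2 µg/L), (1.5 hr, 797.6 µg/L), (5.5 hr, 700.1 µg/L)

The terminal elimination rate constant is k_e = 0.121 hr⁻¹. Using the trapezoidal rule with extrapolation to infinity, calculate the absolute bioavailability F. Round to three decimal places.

Trapezoidal AUC_0→5.5 (intramuscular injection):
  [0→1]: (0.0+666.2)/2 × 1 = 333.1
  [1→1.5]: (666.2+797.6)/2 × 0.5 = 365.95
  [1.5→5.5]: (797.6+700.1)/2 × 4 = 2995.4
  Sum = 3694.45 µg/L·hr
Tail: C_last/k_e = 700.1/0.121 = 5785.950
AUC_0→∞ (intramuscular injection) = 3694.45 + 5785.950 = 9480.4 µg/L·hr
F = (AUC_ev/D_ev)/(AUC_iv/D_iv) = (9480.4/200)/(3700/50) = 47.402/74 = 0.6406

F = 0.641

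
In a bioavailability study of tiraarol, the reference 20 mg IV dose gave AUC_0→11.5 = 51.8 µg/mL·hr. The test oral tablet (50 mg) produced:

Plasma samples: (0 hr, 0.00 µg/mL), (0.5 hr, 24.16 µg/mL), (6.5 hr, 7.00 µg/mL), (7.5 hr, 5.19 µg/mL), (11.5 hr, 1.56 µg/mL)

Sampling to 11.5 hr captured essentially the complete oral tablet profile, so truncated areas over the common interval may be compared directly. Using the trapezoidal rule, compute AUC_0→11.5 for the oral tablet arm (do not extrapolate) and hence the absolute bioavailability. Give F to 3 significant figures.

Trapezoidal AUC_0→11.5 (oral tablet):
  [0→0.5]: (0.00+24.16)/2 × 0.5 = 6.04
  [0.5→6.5]: (24.16+7.00)/2 × 6 = 93.48
  [6.5→7.5]: (7.00+5.19)/2 × 1 = 6.095
  [7.5→11.5]: (5.19+1.56)/2 × 4 = 13.5
  Sum = 119.115 µg/mL·hr
F = (AUC_ev/D_ev)/(AUC_iv/D_iv) = (119.115/50)/(51.8/20) = 2.3823/2.59 = 0.9198

F = 0.920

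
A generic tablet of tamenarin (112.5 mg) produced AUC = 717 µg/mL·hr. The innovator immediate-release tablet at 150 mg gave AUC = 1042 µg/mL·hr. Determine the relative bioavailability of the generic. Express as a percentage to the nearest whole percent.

F_rel = 92%

F_rel = (AUC_test/D_test) / (AUC_ref/D_ref)
      = (717/112.5) / (1042/150)
      = 6.37333 / 6.94667 = 0.9175 = 91.75%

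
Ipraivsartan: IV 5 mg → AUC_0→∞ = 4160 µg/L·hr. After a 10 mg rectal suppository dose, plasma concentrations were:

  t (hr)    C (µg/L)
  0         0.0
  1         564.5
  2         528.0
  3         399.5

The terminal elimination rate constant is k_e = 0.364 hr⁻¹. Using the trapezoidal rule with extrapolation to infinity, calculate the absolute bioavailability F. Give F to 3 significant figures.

F = 0.287

Trapezoidal AUC_0→3 (rectal suppository):
  [0→1]: (0.0+564.5)/2 × 1 = 282.25
  [1→2]: (564.5+528.0)/2 × 1 = 546.25
  [2→3]: (528.0+399.5)/2 × 1 = 463.75
  Sum = 1292.25 µg/L·hr
Tail: C_last/k_e = 399.5/0.364 = 1097.527
AUC_0→∞ (rectal suppository) = 1292.25 + 1097.527 = 2389.777 µg/L·hr
F = (AUC_ev/D_ev)/(AUC_iv/D_iv) = (2389.777/10)/(4160/5) = 238.9777/832 = 0.2872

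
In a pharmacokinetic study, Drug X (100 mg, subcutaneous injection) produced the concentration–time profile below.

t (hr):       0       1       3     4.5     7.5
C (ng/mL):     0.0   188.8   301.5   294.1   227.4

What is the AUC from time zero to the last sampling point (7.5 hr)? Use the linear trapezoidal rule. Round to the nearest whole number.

Trapezoidal AUC_0→7.5:
  [0→1]: (0.0+188.8)/2 × 1 = 94.4
  [1→3]: (188.8+301.5)/2 × 2 = 490.3
  [3→4.5]: (301.5+294.1)/2 × 1.5 = 446.7
  [4.5→7.5]: (294.1+227.4)/2 × 3 = 782.25
  Sum = 1813.65 ng/mL·hr

AUC = 1814 ng/mL·hr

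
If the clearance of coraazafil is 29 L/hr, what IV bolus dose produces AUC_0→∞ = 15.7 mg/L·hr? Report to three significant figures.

Dose = 455 mg

Dose_iv = CL × AUC_0→∞
     = 29 × 15.7 = 455.3 mg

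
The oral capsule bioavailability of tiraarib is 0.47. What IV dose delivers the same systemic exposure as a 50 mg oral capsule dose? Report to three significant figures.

Systemic exposure from an extravascular dose = F × D_ev, so the equivalent IV dose is F × D_ev.
D_iv = F × D_ev = 0.47 × 50 = 23.5 mg

D_iv = 23.5 mg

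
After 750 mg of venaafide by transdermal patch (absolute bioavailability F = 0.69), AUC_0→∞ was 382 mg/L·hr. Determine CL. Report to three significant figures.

CL = F × Dose / AUC_0→∞
   = 0.69 × 750 / 382 = 1.35471 L/hr

CL = 1.35 L/hr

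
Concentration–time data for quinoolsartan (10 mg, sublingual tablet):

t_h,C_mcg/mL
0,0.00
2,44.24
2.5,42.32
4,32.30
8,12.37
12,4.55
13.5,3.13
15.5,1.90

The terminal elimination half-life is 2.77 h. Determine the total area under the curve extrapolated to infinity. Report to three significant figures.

AUC = 263 mcg/mL·h

Trapezoidal AUC_0→15.5:
  [0→2]: (0.00+44.24)/2 × 2 = 44.24
  [2→2.5]: (44.24+42.32)/2 × 0.5 = 21.64
  [2.5→4]: (42.32+32.30)/2 × 1.5 = 55.965
  [4→8]: (32.30+12.37)/2 × 4 = 89.34
  [8→12]: (12.37+4.55)/2 × 4 = 33.84
  [12→13.5]: (4.55+3.13)/2 × 1.5 = 5.76
  [13.5→15.5]: (3.13+1.90)/2 × 2 = 5.03
  Sum = 255.815 mcg/mL·h
k_e = ln2 / t½ = 0.693147 / 2.77 = 0.2502 h^-1
Extrapolated tail: C_last / k_e = 1.90 / 0.2502 = 7.594
AUC_0→∞ = 255.815 + 7.594 = 263.409 mcg/mL·h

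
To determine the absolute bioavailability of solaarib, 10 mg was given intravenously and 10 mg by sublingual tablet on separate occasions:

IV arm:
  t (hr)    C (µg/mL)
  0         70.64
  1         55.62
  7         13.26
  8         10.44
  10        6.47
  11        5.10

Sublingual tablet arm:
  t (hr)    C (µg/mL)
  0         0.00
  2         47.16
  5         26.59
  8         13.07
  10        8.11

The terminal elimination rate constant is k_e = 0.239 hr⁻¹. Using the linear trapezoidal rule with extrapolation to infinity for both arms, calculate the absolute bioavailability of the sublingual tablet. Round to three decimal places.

F = 0.836

Trapezoidal AUC_0→11 (IV):
  [0→1]: (70.64+55.62)/2 × 1 = 63.13
  [1→7]: (55.62+13.26)/2 × 6 = 206.64
  [7→8]: (13.26+10.44)/2 × 1 = 11.85
  [8→10]: (10.44+6.47)/2 × 2 = 16.91
  [10→11]: (6.47+5.10)/2 × 1 = 5.785
  Sum = 304.315 µg/mL·hr
IV tail: 5.10/0.239 = 21.339; AUC_iv,0→∞ = 304.315 + 21.339 = 325.654 µg/mL·hr
Trapezoidal AUC_0→10 (sublingual tablet):
  [0→2]: (0.00+47.16)/2 × 2 = 47.16
  [2→5]: (47.16+26.59)/2 × 3 = 110.625
  [5→8]: (26.59+13.07)/2 × 3 = 59.49
  [8→10]: (13.07+8.11)/2 × 2 = 21.18
  Sum = 238.455 µg/mL·hr
sublingual tablet tail: 8.11/0.239 = 33.933; AUC_ev,0→∞ = 238.455 + 33.933 = 272.388 µg/mL·hr
F = (AUC_ev/D_ev)/(AUC_iv/D_iv) = (272.388/10)/(325.654/10) = 27.2388/32.5654 = 0.8364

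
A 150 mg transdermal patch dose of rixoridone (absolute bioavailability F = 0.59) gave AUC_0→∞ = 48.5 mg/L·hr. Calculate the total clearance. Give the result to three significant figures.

CL = F × Dose / AUC_0→∞
   = 0.59 × 150 / 48.5 = 1.82474 L/hr

CL = 1.82 L/hr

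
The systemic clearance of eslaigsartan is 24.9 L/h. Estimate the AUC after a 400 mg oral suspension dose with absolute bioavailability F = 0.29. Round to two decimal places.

AUC_0→∞ = F × Dose / CL
        = 0.29 × 400 / 24.9 = 4.65863 mg/L·h

AUC = 4.66 mg/L·h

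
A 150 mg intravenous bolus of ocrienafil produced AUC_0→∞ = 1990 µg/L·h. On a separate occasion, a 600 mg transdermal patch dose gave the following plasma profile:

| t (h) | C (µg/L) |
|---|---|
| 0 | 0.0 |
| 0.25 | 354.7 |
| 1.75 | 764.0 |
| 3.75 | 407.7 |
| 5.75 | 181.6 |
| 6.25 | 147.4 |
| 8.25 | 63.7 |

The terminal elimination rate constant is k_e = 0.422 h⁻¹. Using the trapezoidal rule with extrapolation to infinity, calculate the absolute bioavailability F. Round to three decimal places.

F = 0.388

Trapezoidal AUC_0→8.25 (transdermal patch):
  [0→0.25]: (0.0+354.7)/2 × 0.25 = 44.3375
  [0.25→1.75]: (354.7+764.0)/2 × 1.5 = 839.025
  [1.75→3.75]: (764.0+407.7)/2 × 2 = 1171.7
  [3.75→5.75]: (407.7+181.6)/2 × 2 = 589.3
  [5.75→6.25]: (181.6+147.4)/2 × 0.5 = 82.25
  [6.25→8.25]: (147.4+63.7)/2 × 2 = 211.1
  Sum = 2937.7125 µg/L·h
Tail: C_last/k_e = 63.7/0.422 = 150.948
AUC_0→∞ (transdermal patch) = 2937.7125 + 150.948 = 3088.6605 µg/L·h
F = (AUC_ev/D_ev)/(AUC_iv/D_iv) = (3088.6605/600)/(1990/150) = 5.1477675/13.2667 = 0.3880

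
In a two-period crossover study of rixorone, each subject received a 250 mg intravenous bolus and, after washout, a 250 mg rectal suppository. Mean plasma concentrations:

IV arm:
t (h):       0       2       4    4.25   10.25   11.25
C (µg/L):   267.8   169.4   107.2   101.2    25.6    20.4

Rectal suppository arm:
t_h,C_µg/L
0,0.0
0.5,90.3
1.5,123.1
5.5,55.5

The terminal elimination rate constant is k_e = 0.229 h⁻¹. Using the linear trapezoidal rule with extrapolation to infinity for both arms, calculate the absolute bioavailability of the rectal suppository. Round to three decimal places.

Trapezoidal AUC_0→11.25 (IV):
  [0→2]: (267.8+169.4)/2 × 2 = 437.2
  [2→4]: (169.4+107.2)/2 × 2 = 276.6
  [4→4.25]: (107.2+101.2)/2 × 0.25 = 26.05
  [4.25→10.25]: (101.2+25.6)/2 × 6 = 380.4
  [10.25→11.25]: (25.6+20.4)/2 × 1 = 23.0
  Sum = 1143.25 µg/L·h
IV tail: 20.4/0.229 = 89.083; AUC_iv,0→∞ = 1143.25 + 89.083 = 1232.333 µg/L·h
Trapezoidal AUC_0→5.5 (rectal suppository):
  [0→0.5]: (0.0+90.3)/2 × 0.5 = 22.575
  [0.5→1.5]: (90.3+123.1)/2 × 1 = 106.7
  [1.5→5.5]: (123.1+55.5)/2 × 4 = 357.2
  Sum = 486.475 µg/L·h
rectal suppository tail: 55.5/0.229 = 242.358; AUC_ev,0→∞ = 486.475 + 242.358 = 728.833 µg/L·h
F = (AUC_ev/D_ev)/(AUC_iv/D_iv) = (728.833/250)/(1232.333/250) = 2.915332/4.929332 = 0.5914

F = 0.591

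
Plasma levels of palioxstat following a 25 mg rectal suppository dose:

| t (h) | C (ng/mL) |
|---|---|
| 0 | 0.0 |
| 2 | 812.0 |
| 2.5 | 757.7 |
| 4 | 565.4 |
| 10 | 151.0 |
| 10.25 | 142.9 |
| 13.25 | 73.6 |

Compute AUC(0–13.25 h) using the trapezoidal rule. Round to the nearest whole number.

Trapezoidal AUC_0→13.25:
  [0→2]: (0.0+812.0)/2 × 2 = 812.0
  [2→2.5]: (812.0+757.7)/2 × 0.5 = 392.425
  [2.5→4]: (757.7+565.4)/2 × 1.5 = 992.325
  [4→10]: (565.4+151.0)/2 × 6 = 2149.2
  [10→10.25]: (151.0+142.9)/2 × 0.25 = 36.7375
  [10.25→13.25]: (142.9+73.6)/2 × 3 = 324.75
  Sum = 4707.4375 ng/mL·h

AUC = 4707 ng/mL·h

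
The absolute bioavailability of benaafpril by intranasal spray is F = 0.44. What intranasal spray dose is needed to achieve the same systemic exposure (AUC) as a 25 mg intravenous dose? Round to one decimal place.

D_intranasal = 56.8 mg

For equal systemic exposure: F × D_ev = D_iv
D_ev = D_iv / F = 25 / 0.44 = 56.8182 mg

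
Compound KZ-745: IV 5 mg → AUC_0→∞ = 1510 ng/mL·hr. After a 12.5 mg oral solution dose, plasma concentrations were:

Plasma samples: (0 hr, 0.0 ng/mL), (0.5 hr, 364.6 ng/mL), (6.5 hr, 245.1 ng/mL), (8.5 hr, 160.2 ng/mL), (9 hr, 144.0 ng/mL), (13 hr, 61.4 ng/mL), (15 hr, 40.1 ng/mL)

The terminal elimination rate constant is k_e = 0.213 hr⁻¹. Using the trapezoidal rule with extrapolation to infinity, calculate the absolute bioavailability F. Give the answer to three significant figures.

Trapezoidal AUC_0→15 (oral solution):
  [0→0.5]: (0.0+364.6)/2 × 0.5 = 91.15
  [0.5→6.5]: (364.6+245.1)/2 × 6 = 1829.1
  [6.5→8.5]: (245.1+160.2)/2 × 2 = 405.3
  [8.5→9]: (160.2+144.0)/2 × 0.5 = 76.05
  [9→13]: (144.0+61.4)/2 × 4 = 410.8
  [13→15]: (61.4+40.1)/2 × 2 = 101.5
  Sum = 2913.9 ng/mL·hr
Tail: C_last/k_e = 40.1/0.213 = 188.263
AUC_0→∞ (oral solution) = 2913.9 + 188.263 = 3102.163 ng/mL·hr
F = (AUC_ev/D_ev)/(AUC_iv/D_iv) = (3102.163/12.5)/(1510/5) = 248.17304/302 = 0.8218

F = 0.822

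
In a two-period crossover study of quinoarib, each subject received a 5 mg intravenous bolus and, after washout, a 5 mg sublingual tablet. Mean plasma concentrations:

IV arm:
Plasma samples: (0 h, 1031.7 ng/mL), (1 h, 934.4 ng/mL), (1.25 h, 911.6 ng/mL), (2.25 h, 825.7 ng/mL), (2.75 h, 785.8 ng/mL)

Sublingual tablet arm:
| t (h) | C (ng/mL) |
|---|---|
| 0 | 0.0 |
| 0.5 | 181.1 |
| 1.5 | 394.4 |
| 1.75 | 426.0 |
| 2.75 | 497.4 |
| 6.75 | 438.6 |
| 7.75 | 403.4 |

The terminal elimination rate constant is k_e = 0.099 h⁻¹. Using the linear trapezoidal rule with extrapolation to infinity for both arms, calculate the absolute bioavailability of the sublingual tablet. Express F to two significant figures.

Trapezoidal AUC_0→2.75 (IV):
  [0→1]: (1031.7+934.4)/2 × 1 = 983.05
  [1→1.25]: (934.4+911.6)/2 × 0.25 = 230.75
  [1.25→2.25]: (911.6+825.7)/2 × 1 = 868.65
  [2.25→2.75]: (825.7+785.8)/2 × 0.5 = 402.875
  Sum = 2485.325 ng/mL·h
IV tail: 785.8/0.099 = 7937.374; AUC_iv,0→∞ = 2485.325 + 7937.374 = 10422.699 ng/mL·h
Trapezoidal AUC_0→7.75 (sublingual tablet):
  [0→0.5]: (0.0+181.1)/2 × 0.5 = 45.275
  [0.5→1.5]: (181.1+394.4)/2 × 1 = 287.75
  [1.5→1.75]: (394.4+426.0)/2 × 0.25 = 102.55
  [1.75→2.75]: (426.0+497.4)/2 × 1 = 461.7
  [2.75→6.75]: (497.4+438.6)/2 × 4 = 1872.0
  [6.75→7.75]: (438.6+403.4)/2 × 1 = 421.0
  Sum = 3190.275 ng/mL·h
sublingual tablet tail: 403.4/0.099 = 4074.747; AUC_ev,0→∞ = 3190.275 + 4074.747 = 7265.022 ng/mL·h
F = (AUC_ev/D_ev)/(AUC_iv/D_iv) = (7265.022/5)/(10422.699/5) = 1453.0044/2084.5398 = 0.6970

F = 0.70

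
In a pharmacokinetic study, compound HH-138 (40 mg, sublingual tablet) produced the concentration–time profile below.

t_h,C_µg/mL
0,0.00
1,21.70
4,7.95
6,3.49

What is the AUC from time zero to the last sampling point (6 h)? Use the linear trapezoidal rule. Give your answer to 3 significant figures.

Trapezoidal AUC_0→6:
  [0→1]: (0.00+21.70)/2 × 1 = 10.85
  [1→4]: (21.70+7.95)/2 × 3 = 44.475
  [4→6]: (7.95+3.49)/2 × 2 = 11.44
  Sum = 66.765 µg/mL·h

AUC = 66.8 µg/mL·h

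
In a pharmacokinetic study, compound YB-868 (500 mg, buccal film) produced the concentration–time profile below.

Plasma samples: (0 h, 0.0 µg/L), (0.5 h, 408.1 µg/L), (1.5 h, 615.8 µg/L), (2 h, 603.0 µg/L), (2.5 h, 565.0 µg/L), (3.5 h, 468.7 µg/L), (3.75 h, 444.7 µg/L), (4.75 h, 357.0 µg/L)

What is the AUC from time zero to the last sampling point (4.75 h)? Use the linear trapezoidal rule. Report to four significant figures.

AUC = 2243 µg/L·h

Trapezoidal AUC_0→4.75:
  [0→0.5]: (0.0+408.1)/2 × 0.5 = 102.025
  [0.5→1.5]: (408.1+615.8)/2 × 1 = 511.95
  [1.5→2]: (615.8+603.0)/2 × 0.5 = 304.7
  [2→2.5]: (603.0+565.0)/2 × 0.5 = 292.0
  [2.5→3.5]: (565.0+468.7)/2 × 1 = 516.85
  [3.5→3.75]: (468.7+444.7)/2 × 0.25 = 114.175
  [3.75→4.75]: (444.7+357.0)/2 × 1 = 400.85
  Sum = 2242.55 µg/L·h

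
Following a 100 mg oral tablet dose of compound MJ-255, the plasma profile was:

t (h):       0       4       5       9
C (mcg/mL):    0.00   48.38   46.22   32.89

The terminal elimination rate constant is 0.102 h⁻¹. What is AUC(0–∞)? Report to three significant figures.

AUC = 625 mcg/mL·h

Trapezoidal AUC_0→9:
  [0→4]: (0.00+48.38)/2 × 4 = 96.76
  [4→5]: (48.38+46.22)/2 × 1 = 47.3
  [5→9]: (46.22+32.89)/2 × 4 = 158.22
  Sum = 302.28 mcg/mL·h
Extrapolated tail: C_last / k_e = 32.89 / 0.102 = 322.451
AUC_0→∞ = 302.28 + 322.451 = 624.731 mcg/mL·h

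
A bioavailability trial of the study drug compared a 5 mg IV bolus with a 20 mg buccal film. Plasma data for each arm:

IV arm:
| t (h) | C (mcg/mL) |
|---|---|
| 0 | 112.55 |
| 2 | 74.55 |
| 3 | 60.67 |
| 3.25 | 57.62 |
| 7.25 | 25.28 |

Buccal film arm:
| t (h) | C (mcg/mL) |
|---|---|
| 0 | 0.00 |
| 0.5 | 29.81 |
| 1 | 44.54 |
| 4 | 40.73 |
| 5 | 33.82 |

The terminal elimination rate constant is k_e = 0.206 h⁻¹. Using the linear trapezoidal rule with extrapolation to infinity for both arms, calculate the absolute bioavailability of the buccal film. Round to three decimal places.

Trapezoidal AUC_0→7.25 (IV):
  [0→2]: (112.55+74.55)/2 × 2 = 187.1
  [2→3]: (74.55+60.67)/2 × 1 = 67.61
  [3→3.25]: (60.67+57.62)/2 × 0.25 = 14.78625
  [3.25→7.25]: (57.62+25.28)/2 × 4 = 165.8
  Sum = 435.29625 mcg/mL·h
IV tail: 25.28/0.206 = 122.718; AUC_iv,0→∞ = 435.29625 + 122.718 = 558.01425 mcg/mL·h
Trapezoidal AUC_0→5 (buccal film):
  [0→0.5]: (0.00+29.81)/2 × 0.5 = 7.4525
  [0.5→1]: (29.81+44.54)/2 × 0.5 = 18.5875
  [1→4]: (44.54+40.73)/2 × 3 = 127.905
  [4→5]: (40.73+33.82)/2 × 1 = 37.275
  Sum = 191.22 mcg/mL·h
buccal film tail: 33.82/0.206 = 164.175; AUC_ev,0→∞ = 191.22 + 164.175 = 355.395 mcg/mL·h
F = (AUC_ev/D_ev)/(AUC_iv/D_iv) = (355.395/20)/(558.01425/5) = 17.76975/111.60285 = 0.1592

F = 0.159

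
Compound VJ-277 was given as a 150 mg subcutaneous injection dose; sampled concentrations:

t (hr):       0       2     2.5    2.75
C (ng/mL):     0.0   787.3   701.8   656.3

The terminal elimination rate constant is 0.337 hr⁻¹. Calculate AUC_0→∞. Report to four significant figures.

Trapezoidal AUC_0→2.75:
  [0→2]: (0.0+787.3)/2 × 2 = 787.3
  [2→2.5]: (787.3+701.8)/2 × 0.5 = 372.275
  [2.5→2.75]: (701.8+656.3)/2 × 0.25 = 169.7625
  Sum = 1329.3375 ng/mL·hr
Extrapolated tail: C_last / k_e = 656.3 / 0.337 = 1947.478
AUC_0→∞ = 1329.3375 + 1947.478 = 3276.8155 ng/mL·hr

AUC = 3277 ng/mL·hr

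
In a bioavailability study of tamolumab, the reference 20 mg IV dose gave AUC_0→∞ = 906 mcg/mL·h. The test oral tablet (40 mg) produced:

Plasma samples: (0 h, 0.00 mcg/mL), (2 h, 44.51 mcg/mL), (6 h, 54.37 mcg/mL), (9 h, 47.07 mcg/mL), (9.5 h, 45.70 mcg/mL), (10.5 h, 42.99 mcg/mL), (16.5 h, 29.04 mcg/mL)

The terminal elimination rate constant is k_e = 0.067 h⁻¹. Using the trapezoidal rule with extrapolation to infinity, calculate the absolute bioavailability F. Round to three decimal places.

Trapezoidal AUC_0→16.5 (oral tablet):
  [0→2]: (0.00+44.51)/2 × 2 = 44.51
  [2→6]: (44.51+54.37)/2 × 4 = 197.76
  [6→9]: (54.37+47.07)/2 × 3 = 152.16
  [9→9.5]: (47.07+45.70)/2 × 0.5 = 23.1925
  [9.5→10.5]: (45.70+42.99)/2 × 1 = 44.345
  [10.5→16.5]: (42.99+29.04)/2 × 6 = 216.09
  Sum = 678.0575 mcg/mL·h
Tail: C_last/k_e = 29.04/0.067 = 433.433
AUC_0→∞ (oral tablet) = 678.0575 + 433.433 = 1111.4905 mcg/mL·h
F = (AUC_ev/D_ev)/(AUC_iv/D_iv) = (1111.4905/40)/(906/20) = 27.7873/45.3 = 0.6134

F = 0.613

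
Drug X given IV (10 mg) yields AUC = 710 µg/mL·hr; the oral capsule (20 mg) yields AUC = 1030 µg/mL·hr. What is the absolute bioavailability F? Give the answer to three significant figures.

F = 0.725

F = (AUC_ev / D_ev) / (AUC_iv / D_iv)
  = (1030/20) / (710/10)
  = 51.5 / 71 = 0.7254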